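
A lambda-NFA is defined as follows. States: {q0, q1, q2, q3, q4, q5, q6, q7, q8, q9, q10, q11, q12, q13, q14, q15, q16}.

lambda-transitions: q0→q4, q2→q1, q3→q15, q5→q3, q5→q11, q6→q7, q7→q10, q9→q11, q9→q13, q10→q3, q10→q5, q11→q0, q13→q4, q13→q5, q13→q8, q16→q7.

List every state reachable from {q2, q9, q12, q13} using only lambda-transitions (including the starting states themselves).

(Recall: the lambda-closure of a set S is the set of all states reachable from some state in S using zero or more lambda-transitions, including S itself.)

Start with {q2, q9, q12, q13}.
From q2 via lambda: add q1.
From q9 via lambda: add q11.
From q13 via lambda: add q4, q5, q8.
From q5 via lambda: add q3.
From q11 via lambda: add q0.
From q3 via lambda: add q15.
No new states can be added; the closed set is {q0, q1, q2, q3, q4, q5, q8, q9, q11, q12, q13, q15}.

{q0, q1, q2, q3, q4, q5, q8, q9, q11, q12, q13, q15}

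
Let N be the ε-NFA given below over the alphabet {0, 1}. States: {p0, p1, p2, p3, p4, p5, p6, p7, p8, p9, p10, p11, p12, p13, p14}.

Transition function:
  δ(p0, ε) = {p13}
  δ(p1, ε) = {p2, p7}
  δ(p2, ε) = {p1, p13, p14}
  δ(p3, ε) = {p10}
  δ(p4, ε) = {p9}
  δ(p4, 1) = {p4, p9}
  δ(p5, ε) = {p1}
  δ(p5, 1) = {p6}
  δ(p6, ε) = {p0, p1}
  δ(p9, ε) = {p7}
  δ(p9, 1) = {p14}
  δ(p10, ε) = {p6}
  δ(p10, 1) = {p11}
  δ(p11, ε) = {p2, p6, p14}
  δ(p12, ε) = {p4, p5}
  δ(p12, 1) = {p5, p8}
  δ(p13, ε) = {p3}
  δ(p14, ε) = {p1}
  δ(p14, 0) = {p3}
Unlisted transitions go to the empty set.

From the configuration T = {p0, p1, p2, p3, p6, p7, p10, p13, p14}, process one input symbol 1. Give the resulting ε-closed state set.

p10 on 1 → {p11}.
No 1-transition from p0, p1, p2, p3, p6, p7, p13, p14.
Union after reading 1: {p11}.
Now take the ε-closure:
From p11 via ε: add p2, p6, p14.
From p2 via ε: add p1, p13.
From p6 via ε: add p0.
From p1 via ε: add p7.
From p13 via ε: add p3.
From p3 via ε: add p10.
No new states can be added; the closed set is {p0, p1, p2, p3, p6, p7, p10, p11, p13, p14}.

{p0, p1, p2, p3, p6, p7, p10, p11, p13, p14}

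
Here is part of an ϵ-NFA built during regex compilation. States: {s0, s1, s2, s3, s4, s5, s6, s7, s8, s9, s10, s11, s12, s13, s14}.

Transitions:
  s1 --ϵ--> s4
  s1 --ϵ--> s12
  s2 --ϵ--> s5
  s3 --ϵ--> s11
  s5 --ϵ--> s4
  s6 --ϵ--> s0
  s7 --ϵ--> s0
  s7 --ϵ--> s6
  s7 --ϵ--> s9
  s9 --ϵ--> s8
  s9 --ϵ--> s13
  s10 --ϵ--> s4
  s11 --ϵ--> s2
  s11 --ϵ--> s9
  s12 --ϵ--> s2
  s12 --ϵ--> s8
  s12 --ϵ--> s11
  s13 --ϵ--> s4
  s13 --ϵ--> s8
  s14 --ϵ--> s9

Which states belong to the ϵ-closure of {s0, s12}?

Start with {s0, s12}.
From s12 via ϵ: add s2, s8, s11.
From s2 via ϵ: add s5.
From s11 via ϵ: add s9.
From s5 via ϵ: add s4.
From s9 via ϵ: add s13.
No new states can be added; the closed set is {s0, s2, s4, s5, s8, s9, s11, s12, s13}.

{s0, s2, s4, s5, s8, s9, s11, s12, s13}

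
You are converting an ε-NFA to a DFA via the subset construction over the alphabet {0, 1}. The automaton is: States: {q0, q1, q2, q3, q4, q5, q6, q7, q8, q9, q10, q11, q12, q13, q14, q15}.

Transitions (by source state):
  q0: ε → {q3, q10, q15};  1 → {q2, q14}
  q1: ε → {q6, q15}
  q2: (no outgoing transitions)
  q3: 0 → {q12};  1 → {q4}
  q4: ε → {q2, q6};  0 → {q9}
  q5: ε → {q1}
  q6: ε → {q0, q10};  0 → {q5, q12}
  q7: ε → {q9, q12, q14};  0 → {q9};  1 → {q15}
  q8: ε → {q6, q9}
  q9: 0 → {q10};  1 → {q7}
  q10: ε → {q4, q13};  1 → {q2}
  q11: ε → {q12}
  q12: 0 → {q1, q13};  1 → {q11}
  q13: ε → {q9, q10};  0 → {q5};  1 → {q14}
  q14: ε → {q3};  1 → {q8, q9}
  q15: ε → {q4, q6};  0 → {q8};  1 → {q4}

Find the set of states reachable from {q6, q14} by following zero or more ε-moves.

{q0, q2, q3, q4, q6, q9, q10, q13, q14, q15}

Start with {q6, q14}.
From q6 via ε: add q0, q10.
From q14 via ε: add q3.
From q0 via ε: add q15.
From q10 via ε: add q4, q13.
From q4 via ε: add q2.
From q13 via ε: add q9.
No new states can be added; the closed set is {q0, q2, q3, q4, q6, q9, q10, q13, q14, q15}.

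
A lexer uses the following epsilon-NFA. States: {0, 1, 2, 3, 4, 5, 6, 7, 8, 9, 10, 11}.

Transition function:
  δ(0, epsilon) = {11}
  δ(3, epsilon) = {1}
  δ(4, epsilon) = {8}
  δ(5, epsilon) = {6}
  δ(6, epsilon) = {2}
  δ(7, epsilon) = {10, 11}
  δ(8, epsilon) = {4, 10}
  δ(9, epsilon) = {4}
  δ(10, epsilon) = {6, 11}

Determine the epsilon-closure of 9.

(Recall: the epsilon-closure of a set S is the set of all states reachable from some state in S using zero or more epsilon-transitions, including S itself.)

Start with {9}.
From 9 via epsilon: add 4.
From 4 via epsilon: add 8.
From 8 via epsilon: add 10.
From 10 via epsilon: add 6, 11.
From 6 via epsilon: add 2.
No new states can be added; the closed set is {2, 4, 6, 8, 9, 10, 11}.

{2, 4, 6, 8, 9, 10, 11}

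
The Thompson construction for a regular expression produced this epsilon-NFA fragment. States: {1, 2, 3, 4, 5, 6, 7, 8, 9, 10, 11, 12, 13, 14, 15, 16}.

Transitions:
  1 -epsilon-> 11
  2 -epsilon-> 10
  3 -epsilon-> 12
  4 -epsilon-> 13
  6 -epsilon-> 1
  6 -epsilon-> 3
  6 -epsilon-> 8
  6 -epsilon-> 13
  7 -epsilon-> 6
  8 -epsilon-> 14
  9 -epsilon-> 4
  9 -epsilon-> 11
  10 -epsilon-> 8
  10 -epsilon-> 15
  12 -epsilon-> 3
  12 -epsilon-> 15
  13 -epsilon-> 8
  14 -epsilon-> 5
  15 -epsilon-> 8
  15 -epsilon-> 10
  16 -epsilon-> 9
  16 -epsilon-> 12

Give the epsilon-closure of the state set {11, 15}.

Start with {11, 15}.
From 15 via epsilon: add 8, 10.
From 8 via epsilon: add 14.
From 14 via epsilon: add 5.
No new states can be added; the closed set is {5, 8, 10, 11, 14, 15}.

{5, 8, 10, 11, 14, 15}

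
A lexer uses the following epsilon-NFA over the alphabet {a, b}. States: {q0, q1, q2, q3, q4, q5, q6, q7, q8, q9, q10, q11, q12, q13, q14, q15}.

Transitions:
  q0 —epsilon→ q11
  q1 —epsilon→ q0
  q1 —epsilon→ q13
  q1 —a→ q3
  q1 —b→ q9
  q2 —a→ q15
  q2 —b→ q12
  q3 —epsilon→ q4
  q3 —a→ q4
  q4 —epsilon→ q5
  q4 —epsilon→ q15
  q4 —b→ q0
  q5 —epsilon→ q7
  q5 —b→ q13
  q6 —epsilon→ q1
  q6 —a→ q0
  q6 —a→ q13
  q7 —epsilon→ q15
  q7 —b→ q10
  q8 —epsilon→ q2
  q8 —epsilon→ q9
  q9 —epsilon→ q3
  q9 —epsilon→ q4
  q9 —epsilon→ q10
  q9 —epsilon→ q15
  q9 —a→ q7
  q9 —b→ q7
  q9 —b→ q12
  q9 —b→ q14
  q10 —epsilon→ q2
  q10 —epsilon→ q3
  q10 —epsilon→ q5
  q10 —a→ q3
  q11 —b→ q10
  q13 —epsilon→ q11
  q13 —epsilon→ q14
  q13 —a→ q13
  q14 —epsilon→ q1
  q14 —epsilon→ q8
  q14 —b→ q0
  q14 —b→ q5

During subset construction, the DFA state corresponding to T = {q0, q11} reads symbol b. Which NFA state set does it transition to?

q11 on b → {q10}.
No b-transition from q0.
Union after reading b: {q10}.
Now take the epsilon-closure:
From q10 via epsilon: add q2, q3, q5.
From q3 via epsilon: add q4.
From q5 via epsilon: add q7.
From q4 via epsilon: add q15.
No new states can be added; the closed set is {q2, q3, q4, q5, q7, q10, q15}.

{q2, q3, q4, q5, q7, q10, q15}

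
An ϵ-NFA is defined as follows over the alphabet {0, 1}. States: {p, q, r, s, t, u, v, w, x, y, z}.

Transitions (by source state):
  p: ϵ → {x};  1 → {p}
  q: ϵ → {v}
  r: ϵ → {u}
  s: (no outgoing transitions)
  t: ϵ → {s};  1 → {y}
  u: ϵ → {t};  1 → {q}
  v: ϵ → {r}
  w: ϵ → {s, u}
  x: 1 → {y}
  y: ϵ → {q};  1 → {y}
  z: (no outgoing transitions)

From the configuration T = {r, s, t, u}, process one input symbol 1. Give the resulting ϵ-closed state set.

{q, r, s, t, u, v, y}

t on 1 → {y}.
u on 1 → {q}.
No 1-transition from r, s.
Union after reading 1: {q, y}.
Now take the ϵ-closure:
From q via ϵ: add v.
From v via ϵ: add r.
From r via ϵ: add u.
From u via ϵ: add t.
From t via ϵ: add s.
No new states can be added; the closed set is {q, r, s, t, u, v, y}.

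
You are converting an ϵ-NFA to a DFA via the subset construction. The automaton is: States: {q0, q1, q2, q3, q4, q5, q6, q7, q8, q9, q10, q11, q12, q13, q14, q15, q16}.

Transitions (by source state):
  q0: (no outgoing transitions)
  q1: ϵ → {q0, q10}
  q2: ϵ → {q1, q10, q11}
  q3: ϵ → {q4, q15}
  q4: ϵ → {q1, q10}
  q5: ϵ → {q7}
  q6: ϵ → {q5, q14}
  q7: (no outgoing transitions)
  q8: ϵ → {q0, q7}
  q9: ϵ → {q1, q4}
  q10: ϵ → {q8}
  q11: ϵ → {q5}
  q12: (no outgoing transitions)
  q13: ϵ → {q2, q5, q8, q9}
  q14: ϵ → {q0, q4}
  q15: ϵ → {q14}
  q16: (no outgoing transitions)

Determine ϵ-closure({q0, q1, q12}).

{q0, q1, q7, q8, q10, q12}

Start with {q0, q1, q12}.
From q1 via ϵ: add q10.
From q10 via ϵ: add q8.
From q8 via ϵ: add q7.
No new states can be added; the closed set is {q0, q1, q7, q8, q10, q12}.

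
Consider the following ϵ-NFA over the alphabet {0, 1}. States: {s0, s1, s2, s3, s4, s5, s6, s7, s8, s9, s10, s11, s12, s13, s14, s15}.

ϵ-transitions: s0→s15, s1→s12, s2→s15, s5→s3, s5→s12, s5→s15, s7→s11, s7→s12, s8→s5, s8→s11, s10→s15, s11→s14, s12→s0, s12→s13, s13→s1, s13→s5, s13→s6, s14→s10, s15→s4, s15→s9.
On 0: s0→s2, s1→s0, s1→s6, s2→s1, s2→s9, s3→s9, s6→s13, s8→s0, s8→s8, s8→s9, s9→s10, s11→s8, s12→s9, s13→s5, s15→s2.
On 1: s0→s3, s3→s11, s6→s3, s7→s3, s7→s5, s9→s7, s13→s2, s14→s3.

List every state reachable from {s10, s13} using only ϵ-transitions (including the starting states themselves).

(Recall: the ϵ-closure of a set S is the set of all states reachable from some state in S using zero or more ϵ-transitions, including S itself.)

{s0, s1, s3, s4, s5, s6, s9, s10, s12, s13, s15}

Start with {s10, s13}.
From s10 via ϵ: add s15.
From s13 via ϵ: add s1, s5, s6.
From s1 via ϵ: add s12.
From s5 via ϵ: add s3.
From s15 via ϵ: add s4, s9.
From s12 via ϵ: add s0.
No new states can be added; the closed set is {s0, s1, s3, s4, s5, s6, s9, s10, s12, s13, s15}.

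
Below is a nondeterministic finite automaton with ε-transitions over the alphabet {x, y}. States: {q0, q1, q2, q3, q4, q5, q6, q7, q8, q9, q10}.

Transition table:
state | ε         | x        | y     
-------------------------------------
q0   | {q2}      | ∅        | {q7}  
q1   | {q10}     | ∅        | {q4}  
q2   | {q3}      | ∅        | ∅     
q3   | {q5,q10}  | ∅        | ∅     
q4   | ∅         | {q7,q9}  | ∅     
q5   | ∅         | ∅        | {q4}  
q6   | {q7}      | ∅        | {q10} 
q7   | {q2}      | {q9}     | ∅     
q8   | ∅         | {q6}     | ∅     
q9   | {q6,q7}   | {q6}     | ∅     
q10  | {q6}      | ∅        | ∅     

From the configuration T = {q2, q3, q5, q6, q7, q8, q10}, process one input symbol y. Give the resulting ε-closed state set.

q5 on y → {q4}.
q6 on y → {q10}.
No y-transition from q2, q3, q7, q8, q10.
Union after reading y: {q4, q10}.
Now take the ε-closure:
From q10 via ε: add q6.
From q6 via ε: add q7.
From q7 via ε: add q2.
From q2 via ε: add q3.
From q3 via ε: add q5.
No new states can be added; the closed set is {q2, q3, q4, q5, q6, q7, q10}.

{q2, q3, q4, q5, q6, q7, q10}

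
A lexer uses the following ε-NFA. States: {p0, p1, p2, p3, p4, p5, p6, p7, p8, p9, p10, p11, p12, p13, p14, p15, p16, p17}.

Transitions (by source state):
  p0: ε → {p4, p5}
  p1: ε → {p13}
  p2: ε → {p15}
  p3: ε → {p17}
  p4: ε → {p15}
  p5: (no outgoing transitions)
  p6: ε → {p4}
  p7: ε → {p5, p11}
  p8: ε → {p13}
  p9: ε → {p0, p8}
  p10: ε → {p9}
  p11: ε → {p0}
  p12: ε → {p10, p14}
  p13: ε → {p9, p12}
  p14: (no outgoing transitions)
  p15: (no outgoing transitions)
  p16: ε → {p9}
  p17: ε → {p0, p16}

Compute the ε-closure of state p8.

{p0, p4, p5, p8, p9, p10, p12, p13, p14, p15}

Start with {p8}.
From p8 via ε: add p13.
From p13 via ε: add p9, p12.
From p9 via ε: add p0.
From p12 via ε: add p10, p14.
From p0 via ε: add p4, p5.
From p4 via ε: add p15.
No new states can be added; the closed set is {p0, p4, p5, p8, p9, p10, p12, p13, p14, p15}.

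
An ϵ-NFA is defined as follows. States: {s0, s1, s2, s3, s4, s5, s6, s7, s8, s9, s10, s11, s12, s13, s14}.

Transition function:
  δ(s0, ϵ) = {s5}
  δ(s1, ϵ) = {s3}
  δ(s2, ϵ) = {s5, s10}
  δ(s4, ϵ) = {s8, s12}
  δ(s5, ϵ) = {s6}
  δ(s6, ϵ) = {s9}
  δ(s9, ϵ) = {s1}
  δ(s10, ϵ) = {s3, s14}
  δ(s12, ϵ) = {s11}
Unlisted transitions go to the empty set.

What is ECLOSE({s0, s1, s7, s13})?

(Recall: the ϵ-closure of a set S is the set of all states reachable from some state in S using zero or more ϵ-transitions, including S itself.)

Start with {s0, s1, s7, s13}.
From s0 via ϵ: add s5.
From s1 via ϵ: add s3.
From s5 via ϵ: add s6.
From s6 via ϵ: add s9.
No new states can be added; the closed set is {s0, s1, s3, s5, s6, s7, s9, s13}.

{s0, s1, s3, s5, s6, s7, s9, s13}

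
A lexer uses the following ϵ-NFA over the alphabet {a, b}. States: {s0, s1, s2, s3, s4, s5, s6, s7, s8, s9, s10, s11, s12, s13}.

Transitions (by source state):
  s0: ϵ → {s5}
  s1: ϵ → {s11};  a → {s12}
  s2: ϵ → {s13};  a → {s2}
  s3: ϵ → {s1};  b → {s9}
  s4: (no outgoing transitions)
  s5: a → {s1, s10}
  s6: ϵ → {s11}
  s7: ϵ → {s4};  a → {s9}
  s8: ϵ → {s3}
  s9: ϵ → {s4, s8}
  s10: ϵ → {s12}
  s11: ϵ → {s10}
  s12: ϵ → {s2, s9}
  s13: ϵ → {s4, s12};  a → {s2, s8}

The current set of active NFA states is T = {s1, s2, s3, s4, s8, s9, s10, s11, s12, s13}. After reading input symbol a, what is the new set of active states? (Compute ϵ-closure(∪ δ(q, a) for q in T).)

s1 on a → {s12}.
s2 on a → {s2}.
s13 on a → {s2, s8}.
No a-transition from s3, s4, s8, s9, s10, s11, s12.
Union after reading a: {s2, s8, s12}.
Now take the ϵ-closure:
From s2 via ϵ: add s13.
From s8 via ϵ: add s3.
From s12 via ϵ: add s9.
From s3 via ϵ: add s1.
From s9 via ϵ: add s4.
From s1 via ϵ: add s11.
From s11 via ϵ: add s10.
No new states can be added; the closed set is {s1, s2, s3, s4, s8, s9, s10, s11, s12, s13}.

{s1, s2, s3, s4, s8, s9, s10, s11, s12, s13}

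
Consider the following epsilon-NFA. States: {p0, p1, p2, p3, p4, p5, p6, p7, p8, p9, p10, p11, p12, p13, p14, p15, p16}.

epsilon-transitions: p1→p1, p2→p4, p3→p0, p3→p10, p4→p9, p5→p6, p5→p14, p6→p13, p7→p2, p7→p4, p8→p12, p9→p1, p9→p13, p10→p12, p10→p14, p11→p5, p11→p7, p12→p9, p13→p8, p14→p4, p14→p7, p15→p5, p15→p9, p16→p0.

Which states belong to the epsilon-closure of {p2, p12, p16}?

Start with {p2, p12, p16}.
From p2 via epsilon: add p4.
From p12 via epsilon: add p9.
From p16 via epsilon: add p0.
From p9 via epsilon: add p1, p13.
From p13 via epsilon: add p8.
No new states can be added; the closed set is {p0, p1, p2, p4, p8, p9, p12, p13, p16}.

{p0, p1, p2, p4, p8, p9, p12, p13, p16}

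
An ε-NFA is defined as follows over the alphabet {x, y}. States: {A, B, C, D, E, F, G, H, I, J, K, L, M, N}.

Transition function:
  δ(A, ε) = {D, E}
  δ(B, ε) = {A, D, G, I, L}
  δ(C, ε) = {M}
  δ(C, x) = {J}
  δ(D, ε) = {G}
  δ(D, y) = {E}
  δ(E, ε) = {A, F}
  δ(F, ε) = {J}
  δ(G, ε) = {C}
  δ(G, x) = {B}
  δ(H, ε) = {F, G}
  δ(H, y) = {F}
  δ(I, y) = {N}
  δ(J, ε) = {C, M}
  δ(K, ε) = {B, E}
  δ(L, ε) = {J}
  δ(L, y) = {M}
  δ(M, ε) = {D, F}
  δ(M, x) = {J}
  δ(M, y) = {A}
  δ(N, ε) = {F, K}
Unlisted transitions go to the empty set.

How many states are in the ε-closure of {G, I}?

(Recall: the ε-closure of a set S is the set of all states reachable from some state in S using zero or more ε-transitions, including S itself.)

Start with {G, I}.
From G via ε: add C.
From C via ε: add M.
From M via ε: add D, F.
From F via ε: add J.
ε-closure = {C, D, F, G, I, J, M}, which has 7 states.

7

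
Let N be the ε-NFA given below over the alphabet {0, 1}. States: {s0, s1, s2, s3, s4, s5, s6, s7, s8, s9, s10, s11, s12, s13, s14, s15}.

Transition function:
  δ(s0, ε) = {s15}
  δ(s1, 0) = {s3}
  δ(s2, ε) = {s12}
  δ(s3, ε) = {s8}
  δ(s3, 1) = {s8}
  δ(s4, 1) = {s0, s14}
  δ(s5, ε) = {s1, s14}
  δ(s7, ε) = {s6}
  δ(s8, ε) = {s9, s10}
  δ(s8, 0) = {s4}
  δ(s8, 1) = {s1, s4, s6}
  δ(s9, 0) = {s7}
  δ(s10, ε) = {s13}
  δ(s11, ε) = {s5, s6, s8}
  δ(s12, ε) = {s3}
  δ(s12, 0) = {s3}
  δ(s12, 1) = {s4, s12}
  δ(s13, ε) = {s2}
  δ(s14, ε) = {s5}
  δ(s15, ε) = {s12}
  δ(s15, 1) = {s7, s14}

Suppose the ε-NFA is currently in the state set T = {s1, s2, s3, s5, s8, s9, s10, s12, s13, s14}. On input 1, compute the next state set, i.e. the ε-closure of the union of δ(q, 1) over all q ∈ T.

{s1, s2, s3, s4, s6, s8, s9, s10, s12, s13}

s3 on 1 → {s8}.
s8 on 1 → {s1, s4, s6}.
s12 on 1 → {s4, s12}.
No 1-transition from s1, s2, s5, s9, s10, s13, s14.
Union after reading 1: {s1, s4, s6, s8, s12}.
Now take the ε-closure:
From s8 via ε: add s9, s10.
From s12 via ε: add s3.
From s10 via ε: add s13.
From s13 via ε: add s2.
No new states can be added; the closed set is {s1, s2, s3, s4, s6, s8, s9, s10, s12, s13}.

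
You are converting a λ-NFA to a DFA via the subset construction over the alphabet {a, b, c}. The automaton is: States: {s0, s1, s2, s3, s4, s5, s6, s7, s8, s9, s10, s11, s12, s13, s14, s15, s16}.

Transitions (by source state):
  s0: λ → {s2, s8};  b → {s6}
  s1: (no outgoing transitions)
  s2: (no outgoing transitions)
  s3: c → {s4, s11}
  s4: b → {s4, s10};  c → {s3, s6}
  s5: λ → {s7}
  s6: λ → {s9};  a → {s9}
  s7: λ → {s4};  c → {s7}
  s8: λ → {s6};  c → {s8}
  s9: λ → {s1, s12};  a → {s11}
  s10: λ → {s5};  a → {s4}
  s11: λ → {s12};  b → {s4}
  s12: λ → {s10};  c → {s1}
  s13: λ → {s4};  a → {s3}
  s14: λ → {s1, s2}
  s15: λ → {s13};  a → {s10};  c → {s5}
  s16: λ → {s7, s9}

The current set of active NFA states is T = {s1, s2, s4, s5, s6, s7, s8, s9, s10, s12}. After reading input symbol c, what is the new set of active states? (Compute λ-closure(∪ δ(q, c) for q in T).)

{s1, s3, s4, s5, s6, s7, s8, s9, s10, s12}

s4 on c → {s3, s6}.
s7 on c → {s7}.
s8 on c → {s8}.
s12 on c → {s1}.
No c-transition from s1, s2, s5, s6, s9, s10.
Union after reading c: {s1, s3, s6, s7, s8}.
Now take the λ-closure:
From s6 via λ: add s9.
From s7 via λ: add s4.
From s9 via λ: add s12.
From s12 via λ: add s10.
From s10 via λ: add s5.
No new states can be added; the closed set is {s1, s3, s4, s5, s6, s7, s8, s9, s10, s12}.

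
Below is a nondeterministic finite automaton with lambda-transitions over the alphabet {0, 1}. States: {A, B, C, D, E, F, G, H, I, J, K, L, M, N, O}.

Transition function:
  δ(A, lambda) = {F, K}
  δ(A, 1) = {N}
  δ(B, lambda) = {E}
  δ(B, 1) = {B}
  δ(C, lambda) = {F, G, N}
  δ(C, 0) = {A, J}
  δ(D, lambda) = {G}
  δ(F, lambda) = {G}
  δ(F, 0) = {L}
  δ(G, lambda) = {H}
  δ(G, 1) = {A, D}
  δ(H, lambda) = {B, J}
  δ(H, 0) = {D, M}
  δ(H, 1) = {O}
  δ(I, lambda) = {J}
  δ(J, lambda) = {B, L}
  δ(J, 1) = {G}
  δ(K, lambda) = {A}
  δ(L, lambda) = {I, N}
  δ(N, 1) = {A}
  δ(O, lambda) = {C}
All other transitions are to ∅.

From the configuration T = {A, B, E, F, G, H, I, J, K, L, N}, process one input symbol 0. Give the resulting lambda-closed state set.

{B, D, E, G, H, I, J, L, M, N}

F on 0 → {L}.
H on 0 → {D, M}.
No 0-transition from A, B, E, G, I, J, K, L, N.
Union after reading 0: {D, L, M}.
Now take the lambda-closure:
From D via lambda: add G.
From L via lambda: add I, N.
From G via lambda: add H.
From I via lambda: add J.
From H via lambda: add B.
From B via lambda: add E.
No new states can be added; the closed set is {B, D, E, G, H, I, J, L, M, N}.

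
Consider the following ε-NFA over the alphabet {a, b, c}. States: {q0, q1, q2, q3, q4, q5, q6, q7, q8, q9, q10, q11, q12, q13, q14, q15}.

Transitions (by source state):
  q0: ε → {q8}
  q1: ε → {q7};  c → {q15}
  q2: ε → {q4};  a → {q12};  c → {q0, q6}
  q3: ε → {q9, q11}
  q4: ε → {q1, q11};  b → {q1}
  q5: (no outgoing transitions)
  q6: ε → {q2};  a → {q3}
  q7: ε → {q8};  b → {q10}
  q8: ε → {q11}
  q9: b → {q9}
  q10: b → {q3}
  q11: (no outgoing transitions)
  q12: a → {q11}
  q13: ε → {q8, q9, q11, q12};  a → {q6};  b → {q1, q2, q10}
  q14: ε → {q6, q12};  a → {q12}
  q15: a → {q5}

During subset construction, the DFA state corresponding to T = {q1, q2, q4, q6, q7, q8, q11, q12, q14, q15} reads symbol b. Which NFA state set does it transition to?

q4 on b → {q1}.
q7 on b → {q10}.
No b-transition from q1, q2, q6, q8, q11, q12, q14, q15.
Union after reading b: {q1, q10}.
Now take the ε-closure:
From q1 via ε: add q7.
From q7 via ε: add q8.
From q8 via ε: add q11.
No new states can be added; the closed set is {q1, q7, q8, q10, q11}.

{q1, q7, q8, q10, q11}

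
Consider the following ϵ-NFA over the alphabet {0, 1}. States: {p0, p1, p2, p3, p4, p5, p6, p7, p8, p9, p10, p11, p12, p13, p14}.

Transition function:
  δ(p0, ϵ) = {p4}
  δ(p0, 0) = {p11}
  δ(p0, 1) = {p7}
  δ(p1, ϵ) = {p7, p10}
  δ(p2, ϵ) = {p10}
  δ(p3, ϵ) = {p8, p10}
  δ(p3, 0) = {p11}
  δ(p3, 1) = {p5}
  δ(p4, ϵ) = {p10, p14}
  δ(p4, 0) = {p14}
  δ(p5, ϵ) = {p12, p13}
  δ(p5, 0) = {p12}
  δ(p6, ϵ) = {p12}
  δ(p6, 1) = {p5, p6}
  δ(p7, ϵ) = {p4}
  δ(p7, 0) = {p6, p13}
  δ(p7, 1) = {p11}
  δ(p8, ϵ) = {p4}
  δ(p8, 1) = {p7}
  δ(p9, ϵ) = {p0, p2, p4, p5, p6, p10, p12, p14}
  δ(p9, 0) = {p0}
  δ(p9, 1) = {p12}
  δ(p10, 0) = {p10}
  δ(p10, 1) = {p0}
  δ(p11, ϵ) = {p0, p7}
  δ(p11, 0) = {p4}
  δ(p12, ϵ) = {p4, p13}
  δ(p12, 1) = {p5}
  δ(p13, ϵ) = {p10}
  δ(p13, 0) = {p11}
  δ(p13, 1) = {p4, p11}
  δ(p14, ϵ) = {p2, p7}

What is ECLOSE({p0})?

Start with {p0}.
From p0 via ϵ: add p4.
From p4 via ϵ: add p10, p14.
From p14 via ϵ: add p2, p7.
No new states can be added; the closed set is {p0, p2, p4, p7, p10, p14}.

{p0, p2, p4, p7, p10, p14}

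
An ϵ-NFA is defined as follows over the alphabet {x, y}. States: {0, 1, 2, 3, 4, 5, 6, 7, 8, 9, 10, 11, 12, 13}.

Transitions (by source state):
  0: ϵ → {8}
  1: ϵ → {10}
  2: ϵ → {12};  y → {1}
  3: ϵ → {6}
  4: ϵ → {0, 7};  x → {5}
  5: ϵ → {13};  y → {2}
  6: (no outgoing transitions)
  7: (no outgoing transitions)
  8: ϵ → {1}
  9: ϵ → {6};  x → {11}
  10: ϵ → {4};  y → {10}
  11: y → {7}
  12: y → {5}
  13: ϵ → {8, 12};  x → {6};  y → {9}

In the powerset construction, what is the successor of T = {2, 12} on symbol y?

2 on y → {1}.
12 on y → {5}.
Union after reading y: {1, 5}.
Now take the ϵ-closure:
From 1 via ϵ: add 10.
From 5 via ϵ: add 13.
From 10 via ϵ: add 4.
From 13 via ϵ: add 8, 12.
From 4 via ϵ: add 0, 7.
No new states can be added; the closed set is {0, 1, 4, 5, 7, 8, 10, 12, 13}.

{0, 1, 4, 5, 7, 8, 10, 12, 13}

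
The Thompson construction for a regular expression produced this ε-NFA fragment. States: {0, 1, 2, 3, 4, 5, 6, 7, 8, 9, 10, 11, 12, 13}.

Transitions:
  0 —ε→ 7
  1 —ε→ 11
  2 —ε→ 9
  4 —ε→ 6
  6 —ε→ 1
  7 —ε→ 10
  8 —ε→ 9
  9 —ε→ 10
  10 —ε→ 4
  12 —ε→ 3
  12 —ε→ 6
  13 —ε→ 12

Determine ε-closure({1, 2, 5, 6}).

{1, 2, 4, 5, 6, 9, 10, 11}

Start with {1, 2, 5, 6}.
From 1 via ε: add 11.
From 2 via ε: add 9.
From 9 via ε: add 10.
From 10 via ε: add 4.
No new states can be added; the closed set is {1, 2, 4, 5, 6, 9, 10, 11}.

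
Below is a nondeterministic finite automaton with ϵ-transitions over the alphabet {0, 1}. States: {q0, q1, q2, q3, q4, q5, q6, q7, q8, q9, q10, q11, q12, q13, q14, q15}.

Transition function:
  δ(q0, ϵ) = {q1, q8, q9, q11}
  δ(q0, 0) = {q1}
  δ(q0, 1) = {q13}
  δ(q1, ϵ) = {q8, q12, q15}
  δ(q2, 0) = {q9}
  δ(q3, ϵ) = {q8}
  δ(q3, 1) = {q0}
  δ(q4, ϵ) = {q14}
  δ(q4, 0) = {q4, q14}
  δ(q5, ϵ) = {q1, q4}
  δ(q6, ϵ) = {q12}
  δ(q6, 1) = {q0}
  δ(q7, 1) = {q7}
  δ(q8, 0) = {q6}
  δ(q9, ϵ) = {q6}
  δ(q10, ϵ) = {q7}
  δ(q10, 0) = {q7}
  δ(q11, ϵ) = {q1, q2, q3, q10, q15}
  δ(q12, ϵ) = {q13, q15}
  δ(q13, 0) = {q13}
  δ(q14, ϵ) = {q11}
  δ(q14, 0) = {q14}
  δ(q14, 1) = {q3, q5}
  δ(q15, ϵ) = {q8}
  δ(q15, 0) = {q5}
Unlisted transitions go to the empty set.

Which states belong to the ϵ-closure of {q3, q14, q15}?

{q1, q2, q3, q7, q8, q10, q11, q12, q13, q14, q15}

Start with {q3, q14, q15}.
From q3 via ϵ: add q8.
From q14 via ϵ: add q11.
From q11 via ϵ: add q1, q2, q10.
From q1 via ϵ: add q12.
From q10 via ϵ: add q7.
From q12 via ϵ: add q13.
No new states can be added; the closed set is {q1, q2, q3, q7, q8, q10, q11, q12, q13, q14, q15}.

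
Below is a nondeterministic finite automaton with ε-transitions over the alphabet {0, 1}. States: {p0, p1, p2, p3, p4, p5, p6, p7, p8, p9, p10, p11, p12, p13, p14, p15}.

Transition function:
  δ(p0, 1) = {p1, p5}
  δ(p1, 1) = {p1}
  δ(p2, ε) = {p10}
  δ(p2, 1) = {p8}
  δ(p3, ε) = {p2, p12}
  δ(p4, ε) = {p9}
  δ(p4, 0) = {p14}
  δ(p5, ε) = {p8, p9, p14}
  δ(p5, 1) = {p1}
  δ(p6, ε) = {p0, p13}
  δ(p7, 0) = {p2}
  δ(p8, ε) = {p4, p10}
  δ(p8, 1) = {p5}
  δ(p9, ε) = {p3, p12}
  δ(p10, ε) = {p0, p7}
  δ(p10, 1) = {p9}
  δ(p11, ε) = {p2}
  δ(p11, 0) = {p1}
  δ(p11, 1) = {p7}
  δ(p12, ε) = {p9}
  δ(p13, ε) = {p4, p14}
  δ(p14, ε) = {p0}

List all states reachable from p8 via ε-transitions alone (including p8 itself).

Start with {p8}.
From p8 via ε: add p4, p10.
From p4 via ε: add p9.
From p10 via ε: add p0, p7.
From p9 via ε: add p3, p12.
From p3 via ε: add p2.
No new states can be added; the closed set is {p0, p2, p3, p4, p7, p8, p9, p10, p12}.

{p0, p2, p3, p4, p7, p8, p9, p10, p12}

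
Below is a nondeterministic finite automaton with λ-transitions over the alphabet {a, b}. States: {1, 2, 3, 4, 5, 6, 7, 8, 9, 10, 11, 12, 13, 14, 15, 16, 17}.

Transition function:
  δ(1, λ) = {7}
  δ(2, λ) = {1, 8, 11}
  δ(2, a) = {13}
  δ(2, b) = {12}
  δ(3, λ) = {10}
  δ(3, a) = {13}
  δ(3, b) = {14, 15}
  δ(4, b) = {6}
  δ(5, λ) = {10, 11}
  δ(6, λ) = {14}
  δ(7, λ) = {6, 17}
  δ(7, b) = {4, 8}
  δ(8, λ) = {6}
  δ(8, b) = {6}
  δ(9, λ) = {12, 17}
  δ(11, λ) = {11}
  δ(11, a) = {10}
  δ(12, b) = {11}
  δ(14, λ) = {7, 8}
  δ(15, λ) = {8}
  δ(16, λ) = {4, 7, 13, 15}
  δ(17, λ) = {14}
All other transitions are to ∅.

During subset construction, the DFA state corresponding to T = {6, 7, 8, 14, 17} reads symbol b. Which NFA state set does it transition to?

{4, 6, 7, 8, 14, 17}

7 on b → {4, 8}.
8 on b → {6}.
No b-transition from 6, 14, 17.
Union after reading b: {4, 6, 8}.
Now take the λ-closure:
From 6 via λ: add 14.
From 14 via λ: add 7.
From 7 via λ: add 17.
No new states can be added; the closed set is {4, 6, 7, 8, 14, 17}.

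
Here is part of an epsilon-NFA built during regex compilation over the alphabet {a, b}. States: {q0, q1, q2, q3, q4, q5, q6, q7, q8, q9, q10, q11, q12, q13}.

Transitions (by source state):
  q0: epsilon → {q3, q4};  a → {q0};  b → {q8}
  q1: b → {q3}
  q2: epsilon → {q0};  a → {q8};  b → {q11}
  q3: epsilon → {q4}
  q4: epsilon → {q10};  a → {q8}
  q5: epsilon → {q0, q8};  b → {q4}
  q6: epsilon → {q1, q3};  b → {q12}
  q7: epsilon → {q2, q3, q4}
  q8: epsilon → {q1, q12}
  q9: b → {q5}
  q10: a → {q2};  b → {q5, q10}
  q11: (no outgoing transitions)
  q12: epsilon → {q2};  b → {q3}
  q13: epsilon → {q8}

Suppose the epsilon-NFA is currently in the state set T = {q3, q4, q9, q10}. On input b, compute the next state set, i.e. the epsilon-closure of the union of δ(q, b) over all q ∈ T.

q9 on b → {q5}.
q10 on b → {q5, q10}.
No b-transition from q3, q4.
Union after reading b: {q5, q10}.
Now take the epsilon-closure:
From q5 via epsilon: add q0, q8.
From q0 via epsilon: add q3, q4.
From q8 via epsilon: add q1, q12.
From q12 via epsilon: add q2.
No new states can be added; the closed set is {q0, q1, q2, q3, q4, q5, q8, q10, q12}.

{q0, q1, q2, q3, q4, q5, q8, q10, q12}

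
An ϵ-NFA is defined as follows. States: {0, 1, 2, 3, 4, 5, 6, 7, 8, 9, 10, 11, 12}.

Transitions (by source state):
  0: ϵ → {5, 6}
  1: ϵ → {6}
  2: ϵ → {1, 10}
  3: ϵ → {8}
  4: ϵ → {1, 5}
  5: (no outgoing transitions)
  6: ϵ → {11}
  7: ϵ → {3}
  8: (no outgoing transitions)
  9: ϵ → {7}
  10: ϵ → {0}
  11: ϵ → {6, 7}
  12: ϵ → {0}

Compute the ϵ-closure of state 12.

Start with {12}.
From 12 via ϵ: add 0.
From 0 via ϵ: add 5, 6.
From 6 via ϵ: add 11.
From 11 via ϵ: add 7.
From 7 via ϵ: add 3.
From 3 via ϵ: add 8.
No new states can be added; the closed set is {0, 3, 5, 6, 7, 8, 11, 12}.

{0, 3, 5, 6, 7, 8, 11, 12}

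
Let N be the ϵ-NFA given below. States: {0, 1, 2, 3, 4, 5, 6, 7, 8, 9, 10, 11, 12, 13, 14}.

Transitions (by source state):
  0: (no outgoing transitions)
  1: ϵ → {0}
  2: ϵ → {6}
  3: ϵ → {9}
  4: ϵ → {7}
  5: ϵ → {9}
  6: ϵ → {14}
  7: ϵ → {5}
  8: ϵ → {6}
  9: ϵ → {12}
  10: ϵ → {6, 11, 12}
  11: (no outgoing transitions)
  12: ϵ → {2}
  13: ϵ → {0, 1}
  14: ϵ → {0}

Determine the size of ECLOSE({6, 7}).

Start with {6, 7}.
From 6 via ϵ: add 14.
From 7 via ϵ: add 5.
From 5 via ϵ: add 9.
From 14 via ϵ: add 0.
From 9 via ϵ: add 12.
From 12 via ϵ: add 2.
ϵ-closure = {0, 2, 5, 6, 7, 9, 12, 14}, which has 8 states.

8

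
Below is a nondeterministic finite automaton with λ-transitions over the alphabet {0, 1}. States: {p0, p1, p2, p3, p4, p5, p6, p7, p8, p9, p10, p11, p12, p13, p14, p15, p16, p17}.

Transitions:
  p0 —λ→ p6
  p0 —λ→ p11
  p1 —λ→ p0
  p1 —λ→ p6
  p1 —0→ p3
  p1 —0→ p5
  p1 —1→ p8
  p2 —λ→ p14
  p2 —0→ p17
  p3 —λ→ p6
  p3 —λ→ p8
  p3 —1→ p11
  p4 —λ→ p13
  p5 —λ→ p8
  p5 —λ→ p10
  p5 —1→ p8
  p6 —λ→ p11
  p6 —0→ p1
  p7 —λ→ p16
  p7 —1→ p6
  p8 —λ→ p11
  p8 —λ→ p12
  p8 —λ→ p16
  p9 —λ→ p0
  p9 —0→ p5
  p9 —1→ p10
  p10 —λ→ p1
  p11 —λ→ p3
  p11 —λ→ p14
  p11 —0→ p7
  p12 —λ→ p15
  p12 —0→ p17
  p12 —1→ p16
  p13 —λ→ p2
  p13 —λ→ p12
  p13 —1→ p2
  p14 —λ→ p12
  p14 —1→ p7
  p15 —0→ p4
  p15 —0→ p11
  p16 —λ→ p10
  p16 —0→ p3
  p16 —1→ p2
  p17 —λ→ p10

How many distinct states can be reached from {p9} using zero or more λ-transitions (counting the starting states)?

12

Start with {p9}.
From p9 via λ: add p0.
From p0 via λ: add p6, p11.
From p11 via λ: add p3, p14.
From p3 via λ: add p8.
From p14 via λ: add p12.
From p8 via λ: add p16.
From p12 via λ: add p15.
From p16 via λ: add p10.
From p10 via λ: add p1.
λ-closure = {p0, p1, p3, p6, p8, p9, p10, p11, p12, p14, p15, p16}, which has 12 states.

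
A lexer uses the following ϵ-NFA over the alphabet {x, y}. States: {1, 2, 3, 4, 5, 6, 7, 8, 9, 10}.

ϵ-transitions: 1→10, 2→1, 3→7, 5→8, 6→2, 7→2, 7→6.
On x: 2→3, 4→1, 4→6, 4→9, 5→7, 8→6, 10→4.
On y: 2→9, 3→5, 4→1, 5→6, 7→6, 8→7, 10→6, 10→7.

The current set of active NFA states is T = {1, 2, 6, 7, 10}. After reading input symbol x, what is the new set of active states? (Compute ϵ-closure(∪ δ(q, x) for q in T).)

2 on x → {3}.
10 on x → {4}.
No x-transition from 1, 6, 7.
Union after reading x: {3, 4}.
Now take the ϵ-closure:
From 3 via ϵ: add 7.
From 7 via ϵ: add 2, 6.
From 2 via ϵ: add 1.
From 1 via ϵ: add 10.
No new states can be added; the closed set is {1, 2, 3, 4, 6, 7, 10}.

{1, 2, 3, 4, 6, 7, 10}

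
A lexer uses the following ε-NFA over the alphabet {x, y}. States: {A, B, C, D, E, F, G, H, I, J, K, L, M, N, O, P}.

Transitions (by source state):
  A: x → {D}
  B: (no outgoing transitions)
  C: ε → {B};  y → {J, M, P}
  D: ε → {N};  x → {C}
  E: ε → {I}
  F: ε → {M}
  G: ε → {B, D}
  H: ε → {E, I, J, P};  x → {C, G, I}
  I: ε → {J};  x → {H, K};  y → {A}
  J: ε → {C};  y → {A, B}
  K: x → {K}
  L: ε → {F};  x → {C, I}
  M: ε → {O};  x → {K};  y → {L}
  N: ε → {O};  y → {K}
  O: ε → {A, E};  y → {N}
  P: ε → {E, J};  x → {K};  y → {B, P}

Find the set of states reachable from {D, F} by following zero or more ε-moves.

Start with {D, F}.
From D via ε: add N.
From F via ε: add M.
From M via ε: add O.
From O via ε: add A, E.
From E via ε: add I.
From I via ε: add J.
From J via ε: add C.
From C via ε: add B.
No new states can be added; the closed set is {A, B, C, D, E, F, I, J, M, N, O}.

{A, B, C, D, E, F, I, J, M, N, O}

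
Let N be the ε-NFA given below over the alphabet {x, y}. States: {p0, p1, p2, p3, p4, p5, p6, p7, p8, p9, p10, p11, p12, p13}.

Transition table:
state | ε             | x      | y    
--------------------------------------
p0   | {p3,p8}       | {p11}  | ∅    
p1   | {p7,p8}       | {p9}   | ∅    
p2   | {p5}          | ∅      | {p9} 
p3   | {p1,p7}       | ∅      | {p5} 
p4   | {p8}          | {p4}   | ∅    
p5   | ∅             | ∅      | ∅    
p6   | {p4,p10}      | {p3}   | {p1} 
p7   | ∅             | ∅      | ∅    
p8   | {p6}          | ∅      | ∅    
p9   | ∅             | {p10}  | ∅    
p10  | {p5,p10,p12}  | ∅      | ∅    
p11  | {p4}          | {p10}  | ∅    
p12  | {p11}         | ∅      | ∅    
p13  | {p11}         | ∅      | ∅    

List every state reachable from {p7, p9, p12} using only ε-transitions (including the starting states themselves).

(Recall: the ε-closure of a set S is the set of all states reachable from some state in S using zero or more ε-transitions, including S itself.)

Start with {p7, p9, p12}.
From p12 via ε: add p11.
From p11 via ε: add p4.
From p4 via ε: add p8.
From p8 via ε: add p6.
From p6 via ε: add p10.
From p10 via ε: add p5.
No new states can be added; the closed set is {p4, p5, p6, p7, p8, p9, p10, p11, p12}.

{p4, p5, p6, p7, p8, p9, p10, p11, p12}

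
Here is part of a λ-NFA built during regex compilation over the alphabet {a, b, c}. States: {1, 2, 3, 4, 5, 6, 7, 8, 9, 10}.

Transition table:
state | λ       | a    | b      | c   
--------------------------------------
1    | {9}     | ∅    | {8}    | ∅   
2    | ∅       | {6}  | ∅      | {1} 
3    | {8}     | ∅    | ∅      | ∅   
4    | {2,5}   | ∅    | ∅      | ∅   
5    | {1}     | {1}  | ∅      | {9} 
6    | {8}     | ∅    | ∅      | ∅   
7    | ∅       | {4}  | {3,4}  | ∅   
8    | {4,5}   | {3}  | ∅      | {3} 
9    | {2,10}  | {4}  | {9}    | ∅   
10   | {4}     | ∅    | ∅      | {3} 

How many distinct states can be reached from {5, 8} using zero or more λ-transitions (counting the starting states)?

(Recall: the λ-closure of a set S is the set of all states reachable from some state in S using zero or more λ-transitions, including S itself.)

7

Start with {5, 8}.
From 5 via λ: add 1.
From 8 via λ: add 4.
From 1 via λ: add 9.
From 4 via λ: add 2.
From 9 via λ: add 10.
λ-closure = {1, 2, 4, 5, 8, 9, 10}, which has 7 states.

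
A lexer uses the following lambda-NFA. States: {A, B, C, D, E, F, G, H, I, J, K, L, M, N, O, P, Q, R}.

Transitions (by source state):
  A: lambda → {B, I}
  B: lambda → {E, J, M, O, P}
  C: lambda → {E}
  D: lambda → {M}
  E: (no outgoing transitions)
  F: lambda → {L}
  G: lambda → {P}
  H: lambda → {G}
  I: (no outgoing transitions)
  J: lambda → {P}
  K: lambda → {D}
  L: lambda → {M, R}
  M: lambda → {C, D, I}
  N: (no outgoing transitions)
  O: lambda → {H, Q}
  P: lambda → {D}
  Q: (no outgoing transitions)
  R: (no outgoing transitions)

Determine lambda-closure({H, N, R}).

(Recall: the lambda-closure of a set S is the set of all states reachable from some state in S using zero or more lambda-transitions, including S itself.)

{C, D, E, G, H, I, M, N, P, R}

Start with {H, N, R}.
From H via lambda: add G.
From G via lambda: add P.
From P via lambda: add D.
From D via lambda: add M.
From M via lambda: add C, I.
From C via lambda: add E.
No new states can be added; the closed set is {C, D, E, G, H, I, M, N, P, R}.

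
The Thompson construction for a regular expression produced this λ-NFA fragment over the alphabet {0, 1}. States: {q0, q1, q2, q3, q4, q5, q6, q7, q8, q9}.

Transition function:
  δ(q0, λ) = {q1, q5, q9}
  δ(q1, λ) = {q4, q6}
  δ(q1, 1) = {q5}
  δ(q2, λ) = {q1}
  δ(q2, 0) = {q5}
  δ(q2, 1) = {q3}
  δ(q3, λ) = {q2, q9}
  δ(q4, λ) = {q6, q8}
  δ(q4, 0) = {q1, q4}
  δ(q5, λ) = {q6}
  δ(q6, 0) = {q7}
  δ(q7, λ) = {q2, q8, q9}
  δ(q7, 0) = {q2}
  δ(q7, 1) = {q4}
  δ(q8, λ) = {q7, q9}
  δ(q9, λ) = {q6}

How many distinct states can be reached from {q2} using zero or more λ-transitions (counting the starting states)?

7

Start with {q2}.
From q2 via λ: add q1.
From q1 via λ: add q4, q6.
From q4 via λ: add q8.
From q8 via λ: add q7, q9.
λ-closure = {q1, q2, q4, q6, q7, q8, q9}, which has 7 states.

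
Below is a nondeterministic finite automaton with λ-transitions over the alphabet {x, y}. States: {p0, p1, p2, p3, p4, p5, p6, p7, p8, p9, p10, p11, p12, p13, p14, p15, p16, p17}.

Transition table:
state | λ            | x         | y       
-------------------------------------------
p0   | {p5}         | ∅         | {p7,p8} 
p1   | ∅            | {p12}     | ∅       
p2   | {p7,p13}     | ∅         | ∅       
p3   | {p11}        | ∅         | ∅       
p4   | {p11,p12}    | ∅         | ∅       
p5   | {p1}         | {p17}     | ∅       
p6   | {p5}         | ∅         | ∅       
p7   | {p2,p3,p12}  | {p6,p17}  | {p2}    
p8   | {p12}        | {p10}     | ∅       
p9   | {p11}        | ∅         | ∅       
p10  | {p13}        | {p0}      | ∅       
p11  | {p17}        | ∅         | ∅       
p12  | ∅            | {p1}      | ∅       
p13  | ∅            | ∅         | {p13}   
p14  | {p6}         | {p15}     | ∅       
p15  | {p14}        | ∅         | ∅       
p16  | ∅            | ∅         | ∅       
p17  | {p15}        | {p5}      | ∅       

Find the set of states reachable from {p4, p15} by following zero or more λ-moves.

{p1, p4, p5, p6, p11, p12, p14, p15, p17}

Start with {p4, p15}.
From p4 via λ: add p11, p12.
From p15 via λ: add p14.
From p11 via λ: add p17.
From p14 via λ: add p6.
From p6 via λ: add p5.
From p5 via λ: add p1.
No new states can be added; the closed set is {p1, p4, p5, p6, p11, p12, p14, p15, p17}.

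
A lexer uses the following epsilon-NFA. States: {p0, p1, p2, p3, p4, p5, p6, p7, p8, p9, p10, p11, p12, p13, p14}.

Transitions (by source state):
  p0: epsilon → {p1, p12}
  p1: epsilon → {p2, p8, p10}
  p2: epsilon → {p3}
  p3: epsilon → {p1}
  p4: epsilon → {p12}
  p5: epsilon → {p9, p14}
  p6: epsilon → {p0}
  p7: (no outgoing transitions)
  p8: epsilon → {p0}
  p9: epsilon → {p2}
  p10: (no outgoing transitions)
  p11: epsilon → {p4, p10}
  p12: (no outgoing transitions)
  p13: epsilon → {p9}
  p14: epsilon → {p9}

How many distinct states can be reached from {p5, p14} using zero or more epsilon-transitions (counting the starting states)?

Start with {p5, p14}.
From p5 via epsilon: add p9.
From p9 via epsilon: add p2.
From p2 via epsilon: add p3.
From p3 via epsilon: add p1.
From p1 via epsilon: add p8, p10.
From p8 via epsilon: add p0.
From p0 via epsilon: add p12.
epsilon-closure = {p0, p1, p2, p3, p5, p8, p9, p10, p12, p14}, which has 10 states.

10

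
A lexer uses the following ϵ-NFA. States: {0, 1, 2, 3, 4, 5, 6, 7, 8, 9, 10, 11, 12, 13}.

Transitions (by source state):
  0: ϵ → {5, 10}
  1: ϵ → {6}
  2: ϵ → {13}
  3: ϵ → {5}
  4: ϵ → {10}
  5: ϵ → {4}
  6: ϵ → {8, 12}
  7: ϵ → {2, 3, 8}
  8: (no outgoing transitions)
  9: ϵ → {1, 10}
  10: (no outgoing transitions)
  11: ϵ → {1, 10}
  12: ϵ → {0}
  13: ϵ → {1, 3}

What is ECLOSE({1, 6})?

{0, 1, 4, 5, 6, 8, 10, 12}

Start with {1, 6}.
From 6 via ϵ: add 8, 12.
From 12 via ϵ: add 0.
From 0 via ϵ: add 5, 10.
From 5 via ϵ: add 4.
No new states can be added; the closed set is {0, 1, 4, 5, 6, 8, 10, 12}.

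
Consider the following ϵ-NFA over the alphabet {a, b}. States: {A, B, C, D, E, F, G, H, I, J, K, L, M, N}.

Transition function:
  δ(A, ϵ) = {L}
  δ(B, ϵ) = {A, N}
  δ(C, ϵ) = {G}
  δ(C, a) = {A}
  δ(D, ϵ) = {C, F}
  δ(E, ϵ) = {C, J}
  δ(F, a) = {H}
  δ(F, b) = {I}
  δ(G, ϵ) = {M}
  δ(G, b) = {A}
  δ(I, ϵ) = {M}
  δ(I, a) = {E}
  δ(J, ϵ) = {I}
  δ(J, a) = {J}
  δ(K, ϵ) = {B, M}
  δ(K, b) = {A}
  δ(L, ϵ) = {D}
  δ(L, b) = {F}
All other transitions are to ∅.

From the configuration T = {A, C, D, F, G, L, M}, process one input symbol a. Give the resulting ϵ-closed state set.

{A, C, D, F, G, H, L, M}

C on a → {A}.
F on a → {H}.
No a-transition from A, D, G, L, M.
Union after reading a: {A, H}.
Now take the ϵ-closure:
From A via ϵ: add L.
From L via ϵ: add D.
From D via ϵ: add C, F.
From C via ϵ: add G.
From G via ϵ: add M.
No new states can be added; the closed set is {A, C, D, F, G, H, L, M}.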